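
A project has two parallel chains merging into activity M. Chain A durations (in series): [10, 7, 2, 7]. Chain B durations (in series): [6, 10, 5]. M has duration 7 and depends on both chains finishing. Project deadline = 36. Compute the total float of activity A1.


Forward pass: ES(A1) = sum of predecessors on chain A = 0
EF = ES + duration = 0 + 10 = 10
Backward pass: LF(M) = deadline = 36; LS(M) = 36 - 7 = 29
LF(A1) = LS(M) - sum(successors on chain A) = 29 - 16 = 13
LS = LF - duration = 13 - 10 = 3
Total float = LS - ES = 3 - 0 = 3

3


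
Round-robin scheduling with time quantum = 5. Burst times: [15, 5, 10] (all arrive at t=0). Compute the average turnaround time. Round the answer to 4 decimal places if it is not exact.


Time quantum = 5
Execution trace:
  J1 runs 5 units, time = 5
  J2 runs 5 units, time = 10
  J3 runs 5 units, time = 15
  J1 runs 5 units, time = 20
  J3 runs 5 units, time = 25
  J1 runs 5 units, time = 30
Finish times: [30, 10, 25]
Average turnaround = 65/3 = 21.6667

21.6667


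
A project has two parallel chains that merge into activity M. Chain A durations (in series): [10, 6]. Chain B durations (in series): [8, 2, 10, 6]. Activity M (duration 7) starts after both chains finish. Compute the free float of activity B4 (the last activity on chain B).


ES(B4) = sum of predecessors on chain B = 20
EF(B4) = ES + duration = 20 + 6 = 26
Successor of B4 is M. ES(M) = max(sum(A), sum(B)) = max(16, 26) = 26
Free float = ES(successor) - EF(current) = 26 - 26 = 0

0


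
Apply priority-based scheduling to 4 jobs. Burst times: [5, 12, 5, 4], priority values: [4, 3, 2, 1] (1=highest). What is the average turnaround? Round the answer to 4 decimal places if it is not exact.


Sort by priority (ascending = highest first):
Order: [(1, 4), (2, 5), (3, 12), (4, 5)]
Completion times:
  Priority 1, burst=4, C=4
  Priority 2, burst=5, C=9
  Priority 3, burst=12, C=21
  Priority 4, burst=5, C=26
Average turnaround = 60/4 = 15.0

15.0


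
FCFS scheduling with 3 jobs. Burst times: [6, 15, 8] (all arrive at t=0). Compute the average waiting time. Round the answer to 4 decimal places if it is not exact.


FCFS order (as given): [6, 15, 8]
Waiting times:
  Job 1: wait = 0
  Job 2: wait = 6
  Job 3: wait = 21
Sum of waiting times = 27
Average waiting time = 27/3 = 9.0

9.0


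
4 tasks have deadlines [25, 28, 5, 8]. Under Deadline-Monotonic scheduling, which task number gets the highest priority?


Sort tasks by relative deadline (ascending):
  Task 3: deadline = 5
  Task 4: deadline = 8
  Task 1: deadline = 25
  Task 2: deadline = 28
Priority order (highest first): [3, 4, 1, 2]
Highest priority task = 3

3


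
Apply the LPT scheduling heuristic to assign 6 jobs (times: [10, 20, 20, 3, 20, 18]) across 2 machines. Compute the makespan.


Sort jobs in decreasing order (LPT): [20, 20, 20, 18, 10, 3]
Assign each job to the least loaded machine:
  Machine 1: jobs [20, 20, 3], load = 43
  Machine 2: jobs [20, 18, 10], load = 48
Makespan = max load = 48

48


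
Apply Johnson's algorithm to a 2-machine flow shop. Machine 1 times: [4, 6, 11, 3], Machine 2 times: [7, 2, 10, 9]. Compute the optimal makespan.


Apply Johnson's rule:
  Group 1 (a <= b): [(4, 3, 9), (1, 4, 7)]
  Group 2 (a > b): [(3, 11, 10), (2, 6, 2)]
Optimal job order: [4, 1, 3, 2]
Schedule:
  Job 4: M1 done at 3, M2 done at 12
  Job 1: M1 done at 7, M2 done at 19
  Job 3: M1 done at 18, M2 done at 29
  Job 2: M1 done at 24, M2 done at 31
Makespan = 31

31


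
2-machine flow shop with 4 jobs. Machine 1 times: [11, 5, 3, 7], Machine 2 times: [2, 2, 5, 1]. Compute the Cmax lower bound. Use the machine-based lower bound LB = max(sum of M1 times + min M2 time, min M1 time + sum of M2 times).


LB1 = sum(M1 times) + min(M2 times) = 26 + 1 = 27
LB2 = min(M1 times) + sum(M2 times) = 3 + 10 = 13
Lower bound = max(LB1, LB2) = max(27, 13) = 27

27


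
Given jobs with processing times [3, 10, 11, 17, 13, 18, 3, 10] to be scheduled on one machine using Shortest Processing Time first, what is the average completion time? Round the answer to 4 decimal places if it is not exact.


Sort jobs by processing time (SPT order): [3, 3, 10, 10, 11, 13, 17, 18]
Compute completion times sequentially:
  Job 1: processing = 3, completes at 3
  Job 2: processing = 3, completes at 6
  Job 3: processing = 10, completes at 16
  Job 4: processing = 10, completes at 26
  Job 5: processing = 11, completes at 37
  Job 6: processing = 13, completes at 50
  Job 7: processing = 17, completes at 67
  Job 8: processing = 18, completes at 85
Sum of completion times = 290
Average completion time = 290/8 = 36.25

36.25


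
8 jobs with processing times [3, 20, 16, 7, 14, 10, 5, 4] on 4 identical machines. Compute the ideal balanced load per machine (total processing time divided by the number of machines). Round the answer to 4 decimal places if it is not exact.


Total processing time = 3 + 20 + 16 + 7 + 14 + 10 + 5 + 4 = 79
Number of machines = 4
Ideal balanced load = 79 / 4 = 19.75

19.75


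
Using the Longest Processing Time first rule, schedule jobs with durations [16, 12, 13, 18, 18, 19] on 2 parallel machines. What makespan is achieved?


Sort jobs in decreasing order (LPT): [19, 18, 18, 16, 13, 12]
Assign each job to the least loaded machine:
  Machine 1: jobs [19, 16, 13], load = 48
  Machine 2: jobs [18, 18, 12], load = 48
Makespan = max load = 48

48


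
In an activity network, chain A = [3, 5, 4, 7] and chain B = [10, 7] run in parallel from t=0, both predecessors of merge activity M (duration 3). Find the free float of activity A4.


ES(A4) = sum of predecessors on chain A = 12
EF(A4) = ES + duration = 12 + 7 = 19
Successor of A4 is M. ES(M) = max(sum(A), sum(B)) = max(19, 17) = 19
Free float = ES(successor) - EF(current) = 19 - 19 = 0

0


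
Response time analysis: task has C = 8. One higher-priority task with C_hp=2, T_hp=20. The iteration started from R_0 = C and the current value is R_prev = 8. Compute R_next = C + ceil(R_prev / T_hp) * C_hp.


R_next = C + ceil(R_prev / T_hp) * C_hp
ceil(8 / 20) = ceil(0.4) = 1
Interference = 1 * 2 = 2
R_next = 8 + 2 = 10

10


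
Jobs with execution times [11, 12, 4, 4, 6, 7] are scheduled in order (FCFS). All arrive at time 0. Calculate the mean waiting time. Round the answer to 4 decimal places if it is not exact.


FCFS order (as given): [11, 12, 4, 4, 6, 7]
Waiting times:
  Job 1: wait = 0
  Job 2: wait = 11
  Job 3: wait = 23
  Job 4: wait = 27
  Job 5: wait = 31
  Job 6: wait = 37
Sum of waiting times = 129
Average waiting time = 129/6 = 21.5

21.5


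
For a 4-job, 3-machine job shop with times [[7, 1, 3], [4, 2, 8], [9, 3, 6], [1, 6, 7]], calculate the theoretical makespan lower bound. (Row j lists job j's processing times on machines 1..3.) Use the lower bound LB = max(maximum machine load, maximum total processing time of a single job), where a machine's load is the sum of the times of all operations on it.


Machine loads:
  Machine 1: 7 + 4 + 9 + 1 = 21
  Machine 2: 1 + 2 + 3 + 6 = 12
  Machine 3: 3 + 8 + 6 + 7 = 24
Max machine load = 24
Job totals:
  Job 1: 11
  Job 2: 14
  Job 3: 18
  Job 4: 14
Max job total = 18
Lower bound = max(24, 18) = 24

24


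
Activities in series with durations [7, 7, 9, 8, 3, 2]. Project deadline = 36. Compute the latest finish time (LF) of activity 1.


LF(activity 1) = deadline - sum of successor durations
Successors: activities 2 through 6 with durations [7, 9, 8, 3, 2]
Sum of successor durations = 29
LF = 36 - 29 = 7

7


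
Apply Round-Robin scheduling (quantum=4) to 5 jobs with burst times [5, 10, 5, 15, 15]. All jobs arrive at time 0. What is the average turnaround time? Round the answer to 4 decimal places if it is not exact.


Time quantum = 4
Execution trace:
  J1 runs 4 units, time = 4
  J2 runs 4 units, time = 8
  J3 runs 4 units, time = 12
  J4 runs 4 units, time = 16
  J5 runs 4 units, time = 20
  J1 runs 1 units, time = 21
  J2 runs 4 units, time = 25
  J3 runs 1 units, time = 26
  J4 runs 4 units, time = 30
  J5 runs 4 units, time = 34
  J2 runs 2 units, time = 36
  J4 runs 4 units, time = 40
  J5 runs 4 units, time = 44
  J4 runs 3 units, time = 47
  J5 runs 3 units, time = 50
Finish times: [21, 36, 26, 47, 50]
Average turnaround = 180/5 = 36.0

36.0


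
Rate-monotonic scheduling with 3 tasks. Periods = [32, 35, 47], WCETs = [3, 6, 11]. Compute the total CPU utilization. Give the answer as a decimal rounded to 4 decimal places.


Compute individual utilizations (exact fractions):
  Task 1: C/T = 3/32 (approx. 0.0938)
  Task 2: C/T = 6/35 (approx. 0.1714)
  Task 3: C/T = 11/47 (approx. 0.234)
Total utilization U = 3/32 + 6/35 + 11/47 = 26279/52640
Rounded to 4 decimal places: U = 0.4992
RM (Liu & Layland) bound for 3 tasks = 0.779763; compare with U = 26279/52640 (approx. 0.499221)
U <= bound, so schedulable by RM sufficient condition.

0.4992


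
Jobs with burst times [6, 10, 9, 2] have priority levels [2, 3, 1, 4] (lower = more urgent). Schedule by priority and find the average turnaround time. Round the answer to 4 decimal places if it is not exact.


Sort by priority (ascending = highest first):
Order: [(1, 9), (2, 6), (3, 10), (4, 2)]
Completion times:
  Priority 1, burst=9, C=9
  Priority 2, burst=6, C=15
  Priority 3, burst=10, C=25
  Priority 4, burst=2, C=27
Average turnaround = 76/4 = 19.0

19.0


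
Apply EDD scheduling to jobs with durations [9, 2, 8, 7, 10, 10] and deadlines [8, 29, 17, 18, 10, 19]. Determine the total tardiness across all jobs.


Sort by due date (EDD order): [(9, 8), (10, 10), (8, 17), (7, 18), (10, 19), (2, 29)]
Compute completion times and tardiness:
  Job 1: p=9, d=8, C=9, tardiness=max(0,9-8)=1
  Job 2: p=10, d=10, C=19, tardiness=max(0,19-10)=9
  Job 3: p=8, d=17, C=27, tardiness=max(0,27-17)=10
  Job 4: p=7, d=18, C=34, tardiness=max(0,34-18)=16
  Job 5: p=10, d=19, C=44, tardiness=max(0,44-19)=25
  Job 6: p=2, d=29, C=46, tardiness=max(0,46-29)=17
Total tardiness = 78

78


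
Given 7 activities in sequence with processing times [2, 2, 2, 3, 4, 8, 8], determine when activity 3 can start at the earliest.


Activity 3 starts after activities 1 through 2 complete.
Predecessor durations: [2, 2]
ES = 2 + 2 = 4

4


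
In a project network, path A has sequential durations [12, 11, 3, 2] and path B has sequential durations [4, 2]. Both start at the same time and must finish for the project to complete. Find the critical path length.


Path A total = 12 + 11 + 3 + 2 = 28
Path B total = 4 + 2 = 6
Critical path = longest path = max(28, 6) = 28

28


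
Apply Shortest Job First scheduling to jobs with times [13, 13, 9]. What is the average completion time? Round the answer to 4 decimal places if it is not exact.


SJF order (ascending): [9, 13, 13]
Completion times:
  Job 1: burst=9, C=9
  Job 2: burst=13, C=22
  Job 3: burst=13, C=35
Average completion = 66/3 = 22.0

22.0


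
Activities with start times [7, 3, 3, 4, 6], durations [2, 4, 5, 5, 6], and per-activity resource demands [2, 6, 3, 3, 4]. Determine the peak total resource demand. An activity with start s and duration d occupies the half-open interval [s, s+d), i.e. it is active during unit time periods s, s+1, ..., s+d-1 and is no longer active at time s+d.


Each activity i is active on [start_i, start_i + duration_i).
Compute total resource usage per time slot:
  t=0: active resources = [], total = 0
  t=1: active resources = [], total = 0
  t=2: active resources = [], total = 0
  t=3: active resources = [6, 3], total = 9
  t=4: active resources = [6, 3, 3], total = 12
  t=5: active resources = [6, 3, 3], total = 12
  t=6: active resources = [6, 3, 3, 4], total = 16
  t=7: active resources = [2, 3, 3, 4], total = 12
  t=8: active resources = [2, 3, 4], total = 9
  t=9: active resources = [4], total = 4
  t=10: active resources = [4], total = 4
  t=11: active resources = [4], total = 4
Peak resource demand = 16

16


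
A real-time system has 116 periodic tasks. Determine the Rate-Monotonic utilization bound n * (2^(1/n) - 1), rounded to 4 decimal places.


Compute 2^(1/116) = 1.0059932951
Subtract 1: 1.0059932951 - 1 = 0.0059932951
Multiply by n: 116 * 0.0059932951 = 0.6952222316
Round to 4 dp: 0.6952

0.6952


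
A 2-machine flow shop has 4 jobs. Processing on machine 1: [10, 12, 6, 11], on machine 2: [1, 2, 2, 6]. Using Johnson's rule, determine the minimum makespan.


Apply Johnson's rule:
  Group 1 (a <= b): []
  Group 2 (a > b): [(4, 11, 6), (2, 12, 2), (3, 6, 2), (1, 10, 1)]
Optimal job order: [4, 2, 3, 1]
Schedule:
  Job 4: M1 done at 11, M2 done at 17
  Job 2: M1 done at 23, M2 done at 25
  Job 3: M1 done at 29, M2 done at 31
  Job 1: M1 done at 39, M2 done at 40
Makespan = 40

40


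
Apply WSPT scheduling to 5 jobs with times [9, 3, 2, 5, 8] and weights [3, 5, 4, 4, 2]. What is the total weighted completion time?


Compute p/w ratios and sort ascending (WSPT): [(2, 4), (3, 5), (5, 4), (9, 3), (8, 2)]
Compute weighted completion times:
  Job (p=2,w=4): C=2, w*C=4*2=8
  Job (p=3,w=5): C=5, w*C=5*5=25
  Job (p=5,w=4): C=10, w*C=4*10=40
  Job (p=9,w=3): C=19, w*C=3*19=57
  Job (p=8,w=2): C=27, w*C=2*27=54
Total weighted completion time = 184

184


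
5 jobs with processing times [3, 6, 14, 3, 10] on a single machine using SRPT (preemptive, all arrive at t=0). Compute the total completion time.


Since all jobs arrive at t=0, SRPT equals SPT ordering.
SPT order: [3, 3, 6, 10, 14]
Completion times:
  Job 1: p=3, C=3
  Job 2: p=3, C=6
  Job 3: p=6, C=12
  Job 4: p=10, C=22
  Job 5: p=14, C=36
Total completion time = 3 + 6 + 12 + 22 + 36 = 79

79


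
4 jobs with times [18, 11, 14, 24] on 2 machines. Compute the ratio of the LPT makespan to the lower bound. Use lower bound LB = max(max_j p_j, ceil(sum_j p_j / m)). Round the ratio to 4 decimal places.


LPT order: [24, 18, 14, 11]
Machine loads after assignment: [35, 32]
LPT makespan = 35
Lower bound = max(max_job, ceil(total/2)) = max(24, 34) = 34
Ratio = 35 / 34 = 1.0294

1.0294


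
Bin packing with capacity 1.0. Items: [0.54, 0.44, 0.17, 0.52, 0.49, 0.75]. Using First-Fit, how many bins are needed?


Place items sequentially using First-Fit:
  Item 0.54 -> new Bin 1
  Item 0.44 -> Bin 1 (now 0.98)
  Item 0.17 -> new Bin 2
  Item 0.52 -> Bin 2 (now 0.69)
  Item 0.49 -> new Bin 3
  Item 0.75 -> new Bin 4
Total bins used = 4

4


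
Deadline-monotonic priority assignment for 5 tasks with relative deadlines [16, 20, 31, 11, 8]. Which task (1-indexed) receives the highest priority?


Sort tasks by relative deadline (ascending):
  Task 5: deadline = 8
  Task 4: deadline = 11
  Task 1: deadline = 16
  Task 2: deadline = 20
  Task 3: deadline = 31
Priority order (highest first): [5, 4, 1, 2, 3]
Highest priority task = 5

5


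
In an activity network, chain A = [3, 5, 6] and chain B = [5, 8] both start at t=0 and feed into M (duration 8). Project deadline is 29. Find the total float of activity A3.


Forward pass: ES(A3) = sum of predecessors on chain A = 8
EF = ES + duration = 8 + 6 = 14
Backward pass: LF(M) = deadline = 29; LS(M) = 29 - 8 = 21
LF(A3) = LS(M) - sum(successors on chain A) = 21 - 0 = 21
LS = LF - duration = 21 - 6 = 15
Total float = LS - ES = 15 - 8 = 7

7


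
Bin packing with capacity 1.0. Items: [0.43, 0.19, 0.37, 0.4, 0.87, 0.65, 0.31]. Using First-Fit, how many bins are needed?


Place items sequentially using First-Fit:
  Item 0.43 -> new Bin 1
  Item 0.19 -> Bin 1 (now 0.62)
  Item 0.37 -> Bin 1 (now 0.99)
  Item 0.4 -> new Bin 2
  Item 0.87 -> new Bin 3
  Item 0.65 -> new Bin 4
  Item 0.31 -> Bin 2 (now 0.71)
Total bins used = 4

4


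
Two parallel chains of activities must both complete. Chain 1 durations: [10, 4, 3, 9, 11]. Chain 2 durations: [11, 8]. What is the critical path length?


Path A total = 10 + 4 + 3 + 9 + 11 = 37
Path B total = 11 + 8 = 19
Critical path = longest path = max(37, 19) = 37

37


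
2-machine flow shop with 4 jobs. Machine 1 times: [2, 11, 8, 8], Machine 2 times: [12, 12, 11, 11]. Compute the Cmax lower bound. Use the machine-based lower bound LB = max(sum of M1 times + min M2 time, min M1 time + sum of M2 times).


LB1 = sum(M1 times) + min(M2 times) = 29 + 11 = 40
LB2 = min(M1 times) + sum(M2 times) = 2 + 46 = 48
Lower bound = max(LB1, LB2) = max(40, 48) = 48

48


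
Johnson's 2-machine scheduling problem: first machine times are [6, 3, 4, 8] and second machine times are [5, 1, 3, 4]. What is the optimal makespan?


Apply Johnson's rule:
  Group 1 (a <= b): []
  Group 2 (a > b): [(1, 6, 5), (4, 8, 4), (3, 4, 3), (2, 3, 1)]
Optimal job order: [1, 4, 3, 2]
Schedule:
  Job 1: M1 done at 6, M2 done at 11
  Job 4: M1 done at 14, M2 done at 18
  Job 3: M1 done at 18, M2 done at 21
  Job 2: M1 done at 21, M2 done at 22
Makespan = 22

22


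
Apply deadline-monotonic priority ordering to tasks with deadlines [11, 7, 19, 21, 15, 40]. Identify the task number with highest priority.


Sort tasks by relative deadline (ascending):
  Task 2: deadline = 7
  Task 1: deadline = 11
  Task 5: deadline = 15
  Task 3: deadline = 19
  Task 4: deadline = 21
  Task 6: deadline = 40
Priority order (highest first): [2, 1, 5, 3, 4, 6]
Highest priority task = 2

2


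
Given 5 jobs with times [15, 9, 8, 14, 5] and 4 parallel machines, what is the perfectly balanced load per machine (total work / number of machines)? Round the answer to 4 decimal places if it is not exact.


Total processing time = 15 + 9 + 8 + 14 + 5 = 51
Number of machines = 4
Ideal balanced load = 51 / 4 = 12.75

12.75


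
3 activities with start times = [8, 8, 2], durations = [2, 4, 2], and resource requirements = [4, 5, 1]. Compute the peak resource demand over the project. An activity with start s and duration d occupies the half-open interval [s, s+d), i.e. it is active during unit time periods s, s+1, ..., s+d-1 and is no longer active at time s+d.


Each activity i is active on [start_i, start_i + duration_i).
Compute total resource usage per time slot:
  t=0: active resources = [], total = 0
  t=1: active resources = [], total = 0
  t=2: active resources = [1], total = 1
  t=3: active resources = [1], total = 1
  t=4: active resources = [], total = 0
  t=5: active resources = [], total = 0
  t=6: active resources = [], total = 0
  t=7: active resources = [], total = 0
  t=8: active resources = [4, 5], total = 9
  t=9: active resources = [4, 5], total = 9
  t=10: active resources = [5], total = 5
  t=11: active resources = [5], total = 5
Peak resource demand = 9

9


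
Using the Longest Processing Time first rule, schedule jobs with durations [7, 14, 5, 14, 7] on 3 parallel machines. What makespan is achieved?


Sort jobs in decreasing order (LPT): [14, 14, 7, 7, 5]
Assign each job to the least loaded machine:
  Machine 1: jobs [14, 5], load = 19
  Machine 2: jobs [14], load = 14
  Machine 3: jobs [7, 7], load = 14
Makespan = max load = 19

19


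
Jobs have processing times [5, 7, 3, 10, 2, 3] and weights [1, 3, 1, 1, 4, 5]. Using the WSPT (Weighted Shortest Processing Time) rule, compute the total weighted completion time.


Compute p/w ratios and sort ascending (WSPT): [(2, 4), (3, 5), (7, 3), (3, 1), (5, 1), (10, 1)]
Compute weighted completion times:
  Job (p=2,w=4): C=2, w*C=4*2=8
  Job (p=3,w=5): C=5, w*C=5*5=25
  Job (p=7,w=3): C=12, w*C=3*12=36
  Job (p=3,w=1): C=15, w*C=1*15=15
  Job (p=5,w=1): C=20, w*C=1*20=20
  Job (p=10,w=1): C=30, w*C=1*30=30
Total weighted completion time = 134

134


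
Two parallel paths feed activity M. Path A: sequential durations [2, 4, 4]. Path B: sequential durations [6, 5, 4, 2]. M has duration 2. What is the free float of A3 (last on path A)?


ES(A3) = sum of predecessors on chain A = 6
EF(A3) = ES + duration = 6 + 4 = 10
Successor of A3 is M. ES(M) = max(sum(A), sum(B)) = max(10, 17) = 17
Free float = ES(successor) - EF(current) = 17 - 10 = 7

7


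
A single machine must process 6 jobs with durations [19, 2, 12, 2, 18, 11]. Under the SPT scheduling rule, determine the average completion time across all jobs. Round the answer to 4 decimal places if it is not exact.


Sort jobs by processing time (SPT order): [2, 2, 11, 12, 18, 19]
Compute completion times sequentially:
  Job 1: processing = 2, completes at 2
  Job 2: processing = 2, completes at 4
  Job 3: processing = 11, completes at 15
  Job 4: processing = 12, completes at 27
  Job 5: processing = 18, completes at 45
  Job 6: processing = 19, completes at 64
Sum of completion times = 157
Average completion time = 157/6 = 26.1667

26.1667


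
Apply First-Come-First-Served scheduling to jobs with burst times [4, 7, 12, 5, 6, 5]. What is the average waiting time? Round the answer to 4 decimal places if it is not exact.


FCFS order (as given): [4, 7, 12, 5, 6, 5]
Waiting times:
  Job 1: wait = 0
  Job 2: wait = 4
  Job 3: wait = 11
  Job 4: wait = 23
  Job 5: wait = 28
  Job 6: wait = 34
Sum of waiting times = 100
Average waiting time = 100/6 = 16.6667

16.6667


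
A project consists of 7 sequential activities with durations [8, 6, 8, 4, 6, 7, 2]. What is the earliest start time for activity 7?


Activity 7 starts after activities 1 through 6 complete.
Predecessor durations: [8, 6, 8, 4, 6, 7]
ES = 8 + 6 + 8 + 4 + 6 + 7 = 39

39


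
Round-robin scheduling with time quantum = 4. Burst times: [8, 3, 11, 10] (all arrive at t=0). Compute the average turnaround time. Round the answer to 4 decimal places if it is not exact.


Time quantum = 4
Execution trace:
  J1 runs 4 units, time = 4
  J2 runs 3 units, time = 7
  J3 runs 4 units, time = 11
  J4 runs 4 units, time = 15
  J1 runs 4 units, time = 19
  J3 runs 4 units, time = 23
  J4 runs 4 units, time = 27
  J3 runs 3 units, time = 30
  J4 runs 2 units, time = 32
Finish times: [19, 7, 30, 32]
Average turnaround = 88/4 = 22.0

22.0


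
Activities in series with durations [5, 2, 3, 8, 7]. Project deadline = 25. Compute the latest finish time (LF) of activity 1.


LF(activity 1) = deadline - sum of successor durations
Successors: activities 2 through 5 with durations [2, 3, 8, 7]
Sum of successor durations = 20
LF = 25 - 20 = 5

5


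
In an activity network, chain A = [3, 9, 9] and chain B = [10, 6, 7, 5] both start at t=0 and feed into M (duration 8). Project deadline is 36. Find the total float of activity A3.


Forward pass: ES(A3) = sum of predecessors on chain A = 12
EF = ES + duration = 12 + 9 = 21
Backward pass: LF(M) = deadline = 36; LS(M) = 36 - 8 = 28
LF(A3) = LS(M) - sum(successors on chain A) = 28 - 0 = 28
LS = LF - duration = 28 - 9 = 19
Total float = LS - ES = 19 - 12 = 7

7


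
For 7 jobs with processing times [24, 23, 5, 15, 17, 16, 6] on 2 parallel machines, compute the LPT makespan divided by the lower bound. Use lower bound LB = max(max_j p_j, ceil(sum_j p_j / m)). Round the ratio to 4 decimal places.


LPT order: [24, 23, 17, 16, 15, 6, 5]
Machine loads after assignment: [55, 51]
LPT makespan = 55
Lower bound = max(max_job, ceil(total/2)) = max(24, 53) = 53
Ratio = 55 / 53 = 1.0377

1.0377


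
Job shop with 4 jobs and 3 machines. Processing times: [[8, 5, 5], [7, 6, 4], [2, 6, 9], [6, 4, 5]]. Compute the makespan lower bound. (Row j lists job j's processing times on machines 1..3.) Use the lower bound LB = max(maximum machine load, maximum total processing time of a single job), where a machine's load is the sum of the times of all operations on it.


Machine loads:
  Machine 1: 8 + 7 + 2 + 6 = 23
  Machine 2: 5 + 6 + 6 + 4 = 21
  Machine 3: 5 + 4 + 9 + 5 = 23
Max machine load = 23
Job totals:
  Job 1: 18
  Job 2: 17
  Job 3: 17
  Job 4: 15
Max job total = 18
Lower bound = max(23, 18) = 23

23


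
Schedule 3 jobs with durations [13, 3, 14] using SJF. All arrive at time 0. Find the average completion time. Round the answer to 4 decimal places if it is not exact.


SJF order (ascending): [3, 13, 14]
Completion times:
  Job 1: burst=3, C=3
  Job 2: burst=13, C=16
  Job 3: burst=14, C=30
Average completion = 49/3 = 16.3333

16.3333


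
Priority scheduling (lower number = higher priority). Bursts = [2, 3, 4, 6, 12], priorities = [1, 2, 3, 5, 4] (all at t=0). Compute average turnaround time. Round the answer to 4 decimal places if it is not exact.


Sort by priority (ascending = highest first):
Order: [(1, 2), (2, 3), (3, 4), (4, 12), (5, 6)]
Completion times:
  Priority 1, burst=2, C=2
  Priority 2, burst=3, C=5
  Priority 3, burst=4, C=9
  Priority 4, burst=12, C=21
  Priority 5, burst=6, C=27
Average turnaround = 64/5 = 12.8

12.8


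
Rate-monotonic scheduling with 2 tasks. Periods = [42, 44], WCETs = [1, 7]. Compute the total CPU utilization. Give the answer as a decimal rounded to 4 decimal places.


Compute individual utilizations (exact fractions):
  Task 1: C/T = 1/42 (approx. 0.0238)
  Task 2: C/T = 7/44 (approx. 0.1591)
Total utilization U = 1/42 + 7/44 = 169/924
Rounded to 4 decimal places: U = 0.1829
RM (Liu & Layland) bound for 2 tasks = 0.828427; compare with U = 169/924 (approx. 0.182900)
U <= bound, so schedulable by RM sufficient condition.

0.1829


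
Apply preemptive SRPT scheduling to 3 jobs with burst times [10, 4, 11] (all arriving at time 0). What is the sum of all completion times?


Since all jobs arrive at t=0, SRPT equals SPT ordering.
SPT order: [4, 10, 11]
Completion times:
  Job 1: p=4, C=4
  Job 2: p=10, C=14
  Job 3: p=11, C=25
Total completion time = 4 + 14 + 25 = 43

43


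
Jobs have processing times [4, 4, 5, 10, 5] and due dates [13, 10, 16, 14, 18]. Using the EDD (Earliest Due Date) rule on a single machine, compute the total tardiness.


Sort by due date (EDD order): [(4, 10), (4, 13), (10, 14), (5, 16), (5, 18)]
Compute completion times and tardiness:
  Job 1: p=4, d=10, C=4, tardiness=max(0,4-10)=0
  Job 2: p=4, d=13, C=8, tardiness=max(0,8-13)=0
  Job 3: p=10, d=14, C=18, tardiness=max(0,18-14)=4
  Job 4: p=5, d=16, C=23, tardiness=max(0,23-16)=7
  Job 5: p=5, d=18, C=28, tardiness=max(0,28-18)=10
Total tardiness = 21

21


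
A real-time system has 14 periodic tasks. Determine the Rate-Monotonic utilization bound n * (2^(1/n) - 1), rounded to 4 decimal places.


Compute 2^(1/14) = 1.0507566387
Subtract 1: 1.0507566387 - 1 = 0.0507566387
Multiply by n: 14 * 0.0507566387 = 0.7105929418
Round to 4 dp: 0.7106

0.7106


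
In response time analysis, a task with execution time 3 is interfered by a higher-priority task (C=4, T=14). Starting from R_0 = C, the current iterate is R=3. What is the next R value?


R_next = C + ceil(R_prev / T_hp) * C_hp
ceil(3 / 14) = ceil(0.2143) = 1
Interference = 1 * 4 = 4
R_next = 3 + 4 = 7

7


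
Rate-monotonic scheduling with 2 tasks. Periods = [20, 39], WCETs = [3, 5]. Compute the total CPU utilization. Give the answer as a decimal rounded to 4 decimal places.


Compute individual utilizations (exact fractions):
  Task 1: C/T = 3/20 (approx. 0.15)
  Task 2: C/T = 5/39 (approx. 0.1282)
Total utilization U = 3/20 + 5/39 = 217/780
Rounded to 4 decimal places: U = 0.2782
RM (Liu & Layland) bound for 2 tasks = 0.828427; compare with U = 217/780 (approx. 0.278205)
U <= bound, so schedulable by RM sufficient condition.

0.2782


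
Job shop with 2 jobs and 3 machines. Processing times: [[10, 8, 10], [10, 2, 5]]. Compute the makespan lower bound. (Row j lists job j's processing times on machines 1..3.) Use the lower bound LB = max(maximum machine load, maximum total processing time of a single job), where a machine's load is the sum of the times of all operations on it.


Machine loads:
  Machine 1: 10 + 10 = 20
  Machine 2: 8 + 2 = 10
  Machine 3: 10 + 5 = 15
Max machine load = 20
Job totals:
  Job 1: 28
  Job 2: 17
Max job total = 28
Lower bound = max(20, 28) = 28

28


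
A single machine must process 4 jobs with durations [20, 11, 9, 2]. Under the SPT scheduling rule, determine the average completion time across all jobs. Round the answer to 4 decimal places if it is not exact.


Sort jobs by processing time (SPT order): [2, 9, 11, 20]
Compute completion times sequentially:
  Job 1: processing = 2, completes at 2
  Job 2: processing = 9, completes at 11
  Job 3: processing = 11, completes at 22
  Job 4: processing = 20, completes at 42
Sum of completion times = 77
Average completion time = 77/4 = 19.25

19.25


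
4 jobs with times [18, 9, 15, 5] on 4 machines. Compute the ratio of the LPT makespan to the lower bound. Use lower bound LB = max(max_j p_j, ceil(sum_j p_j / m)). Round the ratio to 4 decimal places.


LPT order: [18, 15, 9, 5]
Machine loads after assignment: [18, 15, 9, 5]
LPT makespan = 18
Lower bound = max(max_job, ceil(total/4)) = max(18, 12) = 18
Ratio = 18 / 18 = 1.0

1.0


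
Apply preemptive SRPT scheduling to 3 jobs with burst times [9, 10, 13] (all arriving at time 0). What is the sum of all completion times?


Since all jobs arrive at t=0, SRPT equals SPT ordering.
SPT order: [9, 10, 13]
Completion times:
  Job 1: p=9, C=9
  Job 2: p=10, C=19
  Job 3: p=13, C=32
Total completion time = 9 + 19 + 32 = 60

60


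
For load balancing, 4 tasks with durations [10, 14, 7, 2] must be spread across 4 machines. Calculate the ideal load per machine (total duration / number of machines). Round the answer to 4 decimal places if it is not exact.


Total processing time = 10 + 14 + 7 + 2 = 33
Number of machines = 4
Ideal balanced load = 33 / 4 = 8.25

8.25


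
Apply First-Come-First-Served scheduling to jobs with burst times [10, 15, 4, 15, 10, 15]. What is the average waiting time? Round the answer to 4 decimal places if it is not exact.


FCFS order (as given): [10, 15, 4, 15, 10, 15]
Waiting times:
  Job 1: wait = 0
  Job 2: wait = 10
  Job 3: wait = 25
  Job 4: wait = 29
  Job 5: wait = 44
  Job 6: wait = 54
Sum of waiting times = 162
Average waiting time = 162/6 = 27.0

27.0


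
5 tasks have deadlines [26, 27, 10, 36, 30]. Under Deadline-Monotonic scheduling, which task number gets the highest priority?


Sort tasks by relative deadline (ascending):
  Task 3: deadline = 10
  Task 1: deadline = 26
  Task 2: deadline = 27
  Task 5: deadline = 30
  Task 4: deadline = 36
Priority order (highest first): [3, 1, 2, 5, 4]
Highest priority task = 3

3


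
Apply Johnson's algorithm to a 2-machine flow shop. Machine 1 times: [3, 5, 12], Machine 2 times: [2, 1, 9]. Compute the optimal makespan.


Apply Johnson's rule:
  Group 1 (a <= b): []
  Group 2 (a > b): [(3, 12, 9), (1, 3, 2), (2, 5, 1)]
Optimal job order: [3, 1, 2]
Schedule:
  Job 3: M1 done at 12, M2 done at 21
  Job 1: M1 done at 15, M2 done at 23
  Job 2: M1 done at 20, M2 done at 24
Makespan = 24

24


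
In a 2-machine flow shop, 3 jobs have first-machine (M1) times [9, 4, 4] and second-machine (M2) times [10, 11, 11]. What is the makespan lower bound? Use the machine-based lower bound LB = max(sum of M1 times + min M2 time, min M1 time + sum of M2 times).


LB1 = sum(M1 times) + min(M2 times) = 17 + 10 = 27
LB2 = min(M1 times) + sum(M2 times) = 4 + 32 = 36
Lower bound = max(LB1, LB2) = max(27, 36) = 36

36


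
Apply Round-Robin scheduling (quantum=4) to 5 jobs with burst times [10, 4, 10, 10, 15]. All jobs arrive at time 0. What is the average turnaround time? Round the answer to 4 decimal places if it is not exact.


Time quantum = 4
Execution trace:
  J1 runs 4 units, time = 4
  J2 runs 4 units, time = 8
  J3 runs 4 units, time = 12
  J4 runs 4 units, time = 16
  J5 runs 4 units, time = 20
  J1 runs 4 units, time = 24
  J3 runs 4 units, time = 28
  J4 runs 4 units, time = 32
  J5 runs 4 units, time = 36
  J1 runs 2 units, time = 38
  J3 runs 2 units, time = 40
  J4 runs 2 units, time = 42
  J5 runs 4 units, time = 46
  J5 runs 3 units, time = 49
Finish times: [38, 8, 40, 42, 49]
Average turnaround = 177/5 = 35.4

35.4


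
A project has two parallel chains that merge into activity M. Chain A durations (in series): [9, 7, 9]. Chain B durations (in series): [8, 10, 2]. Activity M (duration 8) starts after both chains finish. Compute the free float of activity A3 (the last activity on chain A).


ES(A3) = sum of predecessors on chain A = 16
EF(A3) = ES + duration = 16 + 9 = 25
Successor of A3 is M. ES(M) = max(sum(A), sum(B)) = max(25, 20) = 25
Free float = ES(successor) - EF(current) = 25 - 25 = 0

0


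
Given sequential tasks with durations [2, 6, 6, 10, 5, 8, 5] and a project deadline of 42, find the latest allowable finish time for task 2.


LF(activity 2) = deadline - sum of successor durations
Successors: activities 3 through 7 with durations [6, 10, 5, 8, 5]
Sum of successor durations = 34
LF = 42 - 34 = 8

8


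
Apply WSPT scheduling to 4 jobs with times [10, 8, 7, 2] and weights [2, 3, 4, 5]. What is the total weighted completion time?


Compute p/w ratios and sort ascending (WSPT): [(2, 5), (7, 4), (8, 3), (10, 2)]
Compute weighted completion times:
  Job (p=2,w=5): C=2, w*C=5*2=10
  Job (p=7,w=4): C=9, w*C=4*9=36
  Job (p=8,w=3): C=17, w*C=3*17=51
  Job (p=10,w=2): C=27, w*C=2*27=54
Total weighted completion time = 151

151


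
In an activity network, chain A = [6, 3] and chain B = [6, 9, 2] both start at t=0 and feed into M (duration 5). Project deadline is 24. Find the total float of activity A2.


Forward pass: ES(A2) = sum of predecessors on chain A = 6
EF = ES + duration = 6 + 3 = 9
Backward pass: LF(M) = deadline = 24; LS(M) = 24 - 5 = 19
LF(A2) = LS(M) - sum(successors on chain A) = 19 - 0 = 19
LS = LF - duration = 19 - 3 = 16
Total float = LS - ES = 16 - 6 = 10

10


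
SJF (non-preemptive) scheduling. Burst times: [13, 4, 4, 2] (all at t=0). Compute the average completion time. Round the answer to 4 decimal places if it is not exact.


SJF order (ascending): [2, 4, 4, 13]
Completion times:
  Job 1: burst=2, C=2
  Job 2: burst=4, C=6
  Job 3: burst=4, C=10
  Job 4: burst=13, C=23
Average completion = 41/4 = 10.25

10.25


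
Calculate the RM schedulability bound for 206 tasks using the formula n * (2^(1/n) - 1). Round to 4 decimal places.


Compute 2^(1/206) = 1.0033704594
Subtract 1: 1.0033704594 - 1 = 0.0033704594
Multiply by n: 206 * 0.0033704594 = 0.6943146364
Round to 4 dp: 0.6943

0.6943


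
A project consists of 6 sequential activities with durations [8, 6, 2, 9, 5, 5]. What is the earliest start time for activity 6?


Activity 6 starts after activities 1 through 5 complete.
Predecessor durations: [8, 6, 2, 9, 5]
ES = 8 + 6 + 2 + 9 + 5 = 30

30


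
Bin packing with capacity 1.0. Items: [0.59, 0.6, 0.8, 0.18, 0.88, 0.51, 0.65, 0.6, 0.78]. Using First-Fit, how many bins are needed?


Place items sequentially using First-Fit:
  Item 0.59 -> new Bin 1
  Item 0.6 -> new Bin 2
  Item 0.8 -> new Bin 3
  Item 0.18 -> Bin 1 (now 0.77)
  Item 0.88 -> new Bin 4
  Item 0.51 -> new Bin 5
  Item 0.65 -> new Bin 6
  Item 0.6 -> new Bin 7
  Item 0.78 -> new Bin 8
Total bins used = 8

8


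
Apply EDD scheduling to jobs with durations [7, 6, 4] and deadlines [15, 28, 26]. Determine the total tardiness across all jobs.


Sort by due date (EDD order): [(7, 15), (4, 26), (6, 28)]
Compute completion times and tardiness:
  Job 1: p=7, d=15, C=7, tardiness=max(0,7-15)=0
  Job 2: p=4, d=26, C=11, tardiness=max(0,11-26)=0
  Job 3: p=6, d=28, C=17, tardiness=max(0,17-28)=0
Total tardiness = 0

0


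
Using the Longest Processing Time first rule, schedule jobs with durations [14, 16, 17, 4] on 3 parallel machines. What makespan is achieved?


Sort jobs in decreasing order (LPT): [17, 16, 14, 4]
Assign each job to the least loaded machine:
  Machine 1: jobs [17], load = 17
  Machine 2: jobs [16], load = 16
  Machine 3: jobs [14, 4], load = 18
Makespan = max load = 18

18


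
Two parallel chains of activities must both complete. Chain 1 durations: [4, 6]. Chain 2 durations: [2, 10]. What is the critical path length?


Path A total = 4 + 6 = 10
Path B total = 2 + 10 = 12
Critical path = longest path = max(10, 12) = 12

12


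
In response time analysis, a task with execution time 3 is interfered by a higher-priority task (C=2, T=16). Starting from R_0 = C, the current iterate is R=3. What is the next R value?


R_next = C + ceil(R_prev / T_hp) * C_hp
ceil(3 / 16) = ceil(0.1875) = 1
Interference = 1 * 2 = 2
R_next = 3 + 2 = 5

5


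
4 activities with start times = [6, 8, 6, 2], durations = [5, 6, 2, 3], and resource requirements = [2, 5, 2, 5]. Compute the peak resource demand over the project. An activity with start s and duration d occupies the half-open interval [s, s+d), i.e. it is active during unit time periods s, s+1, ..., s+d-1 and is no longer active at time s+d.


Each activity i is active on [start_i, start_i + duration_i).
Compute total resource usage per time slot:
  t=0: active resources = [], total = 0
  t=1: active resources = [], total = 0
  t=2: active resources = [5], total = 5
  t=3: active resources = [5], total = 5
  t=4: active resources = [5], total = 5
  t=5: active resources = [], total = 0
  t=6: active resources = [2, 2], total = 4
  t=7: active resources = [2, 2], total = 4
  t=8: active resources = [2, 5], total = 7
  t=9: active resources = [2, 5], total = 7
  t=10: active resources = [2, 5], total = 7
  t=11: active resources = [5], total = 5
  t=12: active resources = [5], total = 5
  t=13: active resources = [5], total = 5
Peak resource demand = 7

7


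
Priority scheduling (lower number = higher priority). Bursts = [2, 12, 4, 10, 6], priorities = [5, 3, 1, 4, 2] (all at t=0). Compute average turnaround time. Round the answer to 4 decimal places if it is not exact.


Sort by priority (ascending = highest first):
Order: [(1, 4), (2, 6), (3, 12), (4, 10), (5, 2)]
Completion times:
  Priority 1, burst=4, C=4
  Priority 2, burst=6, C=10
  Priority 3, burst=12, C=22
  Priority 4, burst=10, C=32
  Priority 5, burst=2, C=34
Average turnaround = 102/5 = 20.4

20.4


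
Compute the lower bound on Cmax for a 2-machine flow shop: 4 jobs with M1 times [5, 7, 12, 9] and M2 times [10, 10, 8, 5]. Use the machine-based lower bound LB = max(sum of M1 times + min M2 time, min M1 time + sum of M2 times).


LB1 = sum(M1 times) + min(M2 times) = 33 + 5 = 38
LB2 = min(M1 times) + sum(M2 times) = 5 + 33 = 38
Lower bound = max(LB1, LB2) = max(38, 38) = 38

38


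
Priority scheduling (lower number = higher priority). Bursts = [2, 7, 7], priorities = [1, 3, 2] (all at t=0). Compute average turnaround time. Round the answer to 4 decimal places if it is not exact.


Sort by priority (ascending = highest first):
Order: [(1, 2), (2, 7), (3, 7)]
Completion times:
  Priority 1, burst=2, C=2
  Priority 2, burst=7, C=9
  Priority 3, burst=7, C=16
Average turnaround = 27/3 = 9.0

9.0


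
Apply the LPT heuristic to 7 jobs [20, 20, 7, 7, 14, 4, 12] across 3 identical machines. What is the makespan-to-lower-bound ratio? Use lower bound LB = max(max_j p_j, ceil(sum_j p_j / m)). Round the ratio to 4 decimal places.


LPT order: [20, 20, 14, 12, 7, 7, 4]
Machine loads after assignment: [27, 27, 30]
LPT makespan = 30
Lower bound = max(max_job, ceil(total/3)) = max(20, 28) = 28
Ratio = 30 / 28 = 1.0714

1.0714


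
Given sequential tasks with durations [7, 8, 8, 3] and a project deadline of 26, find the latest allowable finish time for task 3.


LF(activity 3) = deadline - sum of successor durations
Successors: activities 4 through 4 with durations [3]
Sum of successor durations = 3
LF = 26 - 3 = 23

23


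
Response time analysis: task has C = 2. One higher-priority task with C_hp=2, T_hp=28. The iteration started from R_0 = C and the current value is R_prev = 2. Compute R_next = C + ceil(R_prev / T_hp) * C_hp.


R_next = C + ceil(R_prev / T_hp) * C_hp
ceil(2 / 28) = ceil(0.0714) = 1
Interference = 1 * 2 = 2
R_next = 2 + 2 = 4

4


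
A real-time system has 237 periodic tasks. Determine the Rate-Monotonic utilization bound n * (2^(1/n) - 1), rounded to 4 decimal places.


Compute 2^(1/237) = 1.0029289527
Subtract 1: 1.0029289527 - 1 = 0.0029289527
Multiply by n: 237 * 0.0029289527 = 0.6941617899
Round to 4 dp: 0.6942

0.6942


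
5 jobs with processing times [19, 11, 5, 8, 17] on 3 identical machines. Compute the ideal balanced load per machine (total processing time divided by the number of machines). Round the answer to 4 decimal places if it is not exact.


Total processing time = 19 + 11 + 5 + 8 + 17 = 60
Number of machines = 3
Ideal balanced load = 60 / 3 = 20.0

20.0
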